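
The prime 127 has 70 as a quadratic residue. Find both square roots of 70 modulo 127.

Since 127 ≡ 3 (mod 4), a square root of 70 is 70^((127+1)/4) = 70^32 mod 127.
Repeated squaring: 70^2≡74, 70^4≡15, 70^8≡98, 70^16≡79, 70^32≡18 (mod 127).
70^32 = 70^(32) ≡ 18 (mod 127).
Check: 18² = 324 ≡ 70 (mod 127). The two roots are 18 and 109.

18, 109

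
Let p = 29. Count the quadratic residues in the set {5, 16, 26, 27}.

(5/29) = +1 → QR.
(16/29) = +1 → QR.
(26/29) = -1 → non-residue.
(27/29) = -1 → non-residue.
Total quadratic residues among the 4: 2.

2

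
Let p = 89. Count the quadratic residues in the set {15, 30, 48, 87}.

1

(15/89) = -1 → non-residue.
(30/89) = -1 → non-residue.
(48/89) = -1 → non-residue.
(87/89) = +1 → QR.
Total quadratic residues among the 4: 1.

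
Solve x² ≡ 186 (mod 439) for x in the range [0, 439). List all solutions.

Since 439 ≡ 3 (mod 4), a square root of 186 is 186^((439+1)/4) = 186^110 mod 439.
Repeated squaring: 186^2≡354, 186^4≡201, 186^8≡13, 186^16≡169, 186^32≡26, 186^64≡237 (mod 439).
186^110 = 186^(64+32+8+4+2) ≡ 25 (mod 439).
Check: 25² = 625 ≡ 186 (mod 439). The two roots are 25 and 414.

25, 414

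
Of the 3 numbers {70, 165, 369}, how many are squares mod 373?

(70/373) = +1 → QR.
(165/373) = +1 → QR.
(369/373) = +1 → QR.
Total quadratic residues among the 3: 3.

3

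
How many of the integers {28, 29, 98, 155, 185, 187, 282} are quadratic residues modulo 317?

1

(28/317) = +1 → QR.
(29/317) = -1 → non-residue.
(98/317) = -1 → non-residue.
(155/317) = -1 → non-residue.
(185/317) = -1 → non-residue.
(187/317) = -1 → non-residue.
(282/317) = -1 → non-residue.
Total quadratic residues among the 7: 1.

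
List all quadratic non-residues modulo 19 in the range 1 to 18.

2,3,8,10,12,13,14,15,18

Square k = 1,…,9 (k and 19−k give the same square):
1²=1, 2²=4, 3²=9, 4²=16, 5²≡6, 6²≡17, 7²≡11, 8²≡7, 9²≡5 (mod 19).
The residues are {1, 4, 5, 6, 7, 9, 11, 16, 17}; the non-residues are the remaining 9 nonzero classes.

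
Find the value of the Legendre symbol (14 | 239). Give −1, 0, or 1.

Euler's criterion: (14/239) ≡ 14^119 (mod 239).
14^2 ≡ 196 (mod 239)
14^4 ≡ 176 (mod 239)
14^8 ≡ 145 (mod 239)
14^16 ≡ 232 (mod 239)
14^32 ≡ 49 (mod 239)
14^64 ≡ 11 (mod 239)
14^119 = 14^(64+32+16+4+2+1) ≡ 238 (mod 239).
Result is 238 ≡ −1, so (14/239) = −1.

-1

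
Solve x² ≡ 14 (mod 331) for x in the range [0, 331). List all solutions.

Since 331 ≡ 3 (mod 4), a square root of 14 is 14^((331+1)/4) = 14^83 mod 331.
Repeated squaring: 14^2≡196, 14^4≡20, 14^8≡69, 14^16≡127, 14^32≡241, 14^64≡156 (mod 331).
14^83 = 14^(64+16+2+1) ≡ 26 (mod 331).
Check: 26² = 676 ≡ 14 (mod 331). The two roots are 26 and 305.

26, 305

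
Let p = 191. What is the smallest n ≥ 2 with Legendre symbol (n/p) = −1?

7

(2/191) = +1, so 2 is a residue.
(3/191) = +1, so 3 is a residue.
(4/191) = +1, so 4 is a residue.
(5/191) = +1, so 5 is a residue.
(6/191) = +1, so 6 is a residue.
(7/191) = −1, so 7 is the smallest positive non-residue mod 191.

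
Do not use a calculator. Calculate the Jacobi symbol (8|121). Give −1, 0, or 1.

1

Pull out 2^3: since 121 ≡ 1 (mod 8), (2/121) = +1, so (2/121)^3 = +1.
Reached (1/121) = 1. Collecting the sign flips along the way, the symbol is +1.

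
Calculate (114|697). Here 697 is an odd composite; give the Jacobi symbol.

-1

Pull out 2: since 697 ≡ 1 (mod 8), (2/697) = +1.
Reciprocity: 57 ≡ 1 and 697 ≡ 1 (mod 4), so (57/697) = +(697/57).
Reduce top mod 57: now compute (13/57).
Reciprocity: 13 ≡ 1 and 57 ≡ 1 (mod 4), so (13/57) = +(57/13).
Reduce top mod 13: now compute (5/13).
Reciprocity: 5 ≡ 1 and 13 ≡ 1 (mod 4), so (5/13) = +(13/5).
Reduce top mod 5: now compute (3/5).
Reciprocity: 3 ≡ 3 and 5 ≡ 1 (mod 4), so (3/5) = +(5/3).
Reduce top mod 3: now compute (2/3).
Pull out 2: since 3 ≡ 3 (mod 8), (2/3) = -1.
Reached (1/3) = 1. Collecting the sign flips along the way, the symbol is -1.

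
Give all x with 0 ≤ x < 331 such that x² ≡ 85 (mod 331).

Since 331 ≡ 3 (mod 4), a square root of 85 is 85^((331+1)/4) = 85^83 mod 331.
Repeated squaring: 85^2≡274, 85^4≡270, 85^8≡80, 85^16≡111, 85^32≡74, 85^64≡180 (mod 331).
85^83 = 85^(64+16+2+1) ≡ 167 (mod 331).
Check: 167² = 27889 ≡ 85 (mod 331). The two roots are 164 and 167.

164, 167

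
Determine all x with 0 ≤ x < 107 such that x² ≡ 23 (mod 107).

39, 68

Since 107 ≡ 3 (mod 4), a square root of 23 is 23^((107+1)/4) = 23^27 mod 107.
Repeated squaring: 23^2≡101, 23^4≡36, 23^8≡12, 23^16≡37 (mod 107).
23^27 = 23^(16+8+2+1) ≡ 39 (mod 107).
Check: 39² = 1521 ≡ 23 (mod 107). The two roots are 39 and 68.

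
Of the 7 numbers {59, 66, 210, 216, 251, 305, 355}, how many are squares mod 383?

3

(59/383) = -1 → non-residue.
(66/383) = -1 → non-residue.
(210/383) = -1 → non-residue.
(216/383) = +1 → QR.
(251/383) = +1 → QR.
(305/383) = +1 → QR.
(355/383) = -1 → non-residue.
Total quadratic residues among the 7: 3.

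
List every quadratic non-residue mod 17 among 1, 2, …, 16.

Square k = 1,…,8 (k and 17−k give the same square):
1²=1, 2²=4, 3²=9, 4²=16, 5²≡8, 6²≡2, 7²≡15, 8²≡13 (mod 17).
The residues are {1, 2, 4, 8, 9, 13, 15, 16}; the non-residues are the remaining 8 nonzero classes.

3,5,6,7,10,11,12,14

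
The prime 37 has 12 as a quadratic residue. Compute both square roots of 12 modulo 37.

37 ≡ 1 (mod 4), so we find a root by search.
Trying successive values, 7² = 49 ≡ 12 (mod 37). The other root is 37 − 7 = 30.

7, 30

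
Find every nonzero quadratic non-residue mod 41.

Square k = 1,…,20 (k and 41−k give the same square):
1²=1, 2²=4, 3²=9, 4²=16, 5²=25, 6²=36, 7²≡8, 8²≡23, 9²≡40, 10²≡18, 11²≡39, 12²≡21, 13²≡5, 14²≡32, 15²≡20, 16²≡10, 17²≡2, 18²≡37, 19²≡33, 20²≡31 (mod 41).
The residues are {1, 2, 4, 5, 8, 9, 10, 16, 18, 20, 21, 23, 25, 31, 32, 33, 36, 37, 39, 40}; the non-residues are the remaining 20 nonzero classes.

3,6,7,11,12,13,14,15,17,19,22,24,26,27,28,29,30,34,35,38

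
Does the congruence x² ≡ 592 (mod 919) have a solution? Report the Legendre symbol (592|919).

-1

Pull out 2^4: since 919 ≡ 7 (mod 8), (2/919) = +1, so (2/919)^4 = +1.
Reciprocity: 37 ≡ 1 and 919 ≡ 3 (mod 4), so (37/919) = +(919/37).
Reduce top mod 37: now compute (31/37).
Reciprocity: 31 ≡ 3 and 37 ≡ 1 (mod 4), so (31/37) = +(37/31).
Reduce top mod 31: now compute (6/31).
Pull out 2: since 31 ≡ 7 (mod 8), (2/31) = +1.
Reciprocity: 3 ≡ 3 and 31 ≡ 3 (mod 4), so (3/31) = −(31/3).
Reduce top mod 3: now compute (1/3).
Reached (1/3) = 1. Collecting the sign flips along the way, the symbol is -1.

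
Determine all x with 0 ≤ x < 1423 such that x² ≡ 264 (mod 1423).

147, 1276

Since 1423 ≡ 3 (mod 4), a square root of 264 is 264^((1423+1)/4) = 264^356 mod 1423.
Repeated squaring: 264^2≡1392, 264^4≡961, 264^8≡1417, 264^16≡36, 264^32≡1296, 264^64≡476, 264^128≡319, 264^256≡728 (mod 1423).
264^356 = 264^(256+64+32+4) ≡ 1276 (mod 1423).
Check: 1276² = 1628176 ≡ 264 (mod 1423). The two roots are 147 and 1276.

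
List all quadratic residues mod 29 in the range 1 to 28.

1 4 5 6 7 9 13 16 20 22 23 24 25 28

Square k = 1,…,14 (k and 29−k give the same square):
1²=1, 2²=4, 3²=9, 4²=16, 5²=25, 6²≡7, 7²≡20, 8²≡6, 9²≡23, 10²≡13, 11²≡5, 12²≡28, 13²≡24, 14²≡22 (mod 29).
So the quadratic residues mod 29 are {1, 4, 5, 6, 7, 9, 13, 16, 20, 22, 23, 24, 25, 28}.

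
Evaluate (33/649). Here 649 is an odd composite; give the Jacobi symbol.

0

Reciprocity: 33 ≡ 1 and 649 ≡ 1 (mod 4), so (33/649) = +(649/33).
Reduce top mod 33: now compute (22/33).
Pull out 2: since 33 ≡ 1 (mod 8), (2/33) = +1.
Reciprocity: 11 ≡ 3 and 33 ≡ 1 (mod 4), so (11/33) = +(33/11).
Reduce top mod 11: now compute (0/11).
Top reduces to 0: gcd > 1, so the symbol is 0.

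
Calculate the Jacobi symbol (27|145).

Reciprocity: 27 ≡ 3 and 145 ≡ 1 (mod 4), so (27/145) = +(145/27).
Reduce top mod 27: now compute (10/27).
Pull out 2: since 27 ≡ 3 (mod 8), (2/27) = -1.
Reciprocity: 5 ≡ 1 and 27 ≡ 3 (mod 4), so (5/27) = +(27/5).
Reduce top mod 5: now compute (2/5).
Pull out 2: since 5 ≡ 5 (mod 8), (2/5) = -1.
Reached (1/5) = 1. Collecting the sign flips along the way, the symbol is +1.

1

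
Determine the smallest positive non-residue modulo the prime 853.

2

(2/853) = −1, so 2 is the smallest positive non-residue mod 853.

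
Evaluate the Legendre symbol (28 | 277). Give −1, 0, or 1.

1

Pull out 2^2: since 277 ≡ 5 (mod 8), (2/277) = -1, so (2/277)^2 = +1.
Reciprocity: 7 ≡ 3 and 277 ≡ 1 (mod 4), so (7/277) = +(277/7).
Reduce top mod 7: now compute (4/7).
Pull out 2^2: since 7 ≡ 7 (mod 8), (2/7) = +1, so (2/7)^2 = +1.
Reached (1/7) = 1. Collecting the sign flips along the way, the symbol is +1.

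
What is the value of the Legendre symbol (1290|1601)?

Pull out 2: since 1601 ≡ 1 (mod 8), (2/1601) = +1.
Reciprocity: 645 ≡ 1 and 1601 ≡ 1 (mod 4), so (645/1601) = +(1601/645).
Reduce top mod 645: now compute (311/645).
Reciprocity: 311 ≡ 3 and 645 ≡ 1 (mod 4), so (311/645) = +(645/311).
Reduce top mod 311: now compute (23/311).
Reciprocity: 23 ≡ 3 and 311 ≡ 3 (mod 4), so (23/311) = −(311/23).
Reduce top mod 23: now compute (12/23).
Pull out 2^2: since 23 ≡ 7 (mod 8), (2/23) = +1, so (2/23)^2 = +1.
Reciprocity: 3 ≡ 3 and 23 ≡ 3 (mod 4), so (3/23) = −(23/3).
Reduce top mod 3: now compute (2/3).
Pull out 2: since 3 ≡ 3 (mod 8), (2/3) = -1.
Reached (1/3) = 1. Collecting the sign flips along the way, the symbol is -1.

-1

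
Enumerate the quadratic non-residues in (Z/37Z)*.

Square k = 1,…,18 (k and 37−k give the same square):
1²=1, 2²=4, 3²=9, 4²=16, 5²=25, 6²=36, 7²≡12, 8²≡27, 9²≡7, 10²≡26, 11²≡10, 12²≡33, 13²≡21, 14²≡11, 15²≡3, 16²≡34, 17²≡30, 18²≡28 (mod 37).
The residues are {1, 3, 4, 7, 9, 10, 11, 12, 16, 21, 25, 26, 27, 28, 30, 33, 34, 36}; the non-residues are the remaining 18 nonzero classes.

2, 5, 6, 8, 13, 14, 15, 17, 18, 19, 20, 22, 23, 24, 29, 31, 32, 35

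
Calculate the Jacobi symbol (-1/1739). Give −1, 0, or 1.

First reduce: -1 ≡ 1738 (mod 1739).
Pull out 2: since 1739 ≡ 3 (mod 8), (2/1739) = -1.
Reciprocity: 869 ≡ 1 and 1739 ≡ 3 (mod 4), so (869/1739) = +(1739/869).
Reduce top mod 869: now compute (1/869).
Reached (1/869) = 1. Collecting the sign flips along the way, the symbol is -1.

-1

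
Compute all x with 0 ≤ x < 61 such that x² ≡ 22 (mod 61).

61 ≡ 1 (mod 4), so we find a root by search.
Trying successive values, 12² = 144 ≡ 22 (mod 61). The other root is 61 − 12 = 49.

12, 49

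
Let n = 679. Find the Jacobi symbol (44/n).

1

Pull out 2^2: since 679 ≡ 7 (mod 8), (2/679) = +1, so (2/679)^2 = +1.
Reciprocity: 11 ≡ 3 and 679 ≡ 3 (mod 4), so (11/679) = −(679/11).
Reduce top mod 11: now compute (8/11).
Pull out 2^3: since 11 ≡ 3 (mod 8), (2/11) = -1, so (2/11)^3 = -1.
Reached (1/11) = 1. Collecting the sign flips along the way, the symbol is +1.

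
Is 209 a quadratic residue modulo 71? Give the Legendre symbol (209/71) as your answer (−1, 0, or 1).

-1

First reduce: 209 ≡ 67 (mod 71).
Reciprocity: 67 ≡ 3 and 71 ≡ 3 (mod 4), so (67/71) = −(71/67).
Reduce top mod 67: now compute (4/67).
Pull out 2^2: since 67 ≡ 3 (mod 8), (2/67) = -1, so (2/67)^2 = +1.
Reached (1/67) = 1. Collecting the sign flips along the way, the symbol is -1.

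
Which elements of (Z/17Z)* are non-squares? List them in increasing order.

Square k = 1,…,8 (k and 17−k give the same square):
1²=1, 2²=4, 3²=9, 4²=16, 5²≡8, 6²≡2, 7²≡15, 8²≡13 (mod 17).
The residues are {1, 2, 4, 8, 9, 13, 15, 16}; the non-residues are the remaining 8 nonzero classes.

3 5 6 7 10 11 12 14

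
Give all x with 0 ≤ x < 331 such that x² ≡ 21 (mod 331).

Since 331 ≡ 3 (mod 4), a square root of 21 is 21^((331+1)/4) = 21^83 mod 331.
Repeated squaring: 21^2≡110, 21^4≡184, 21^8≡94, 21^16≡230, 21^32≡271, 21^64≡290 (mod 331).
21^83 = 21^(64+16+2+1) ≡ 141 (mod 331).
Check: 141² = 19881 ≡ 21 (mod 331). The two roots are 141 and 190.

141, 190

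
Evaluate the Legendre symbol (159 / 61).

-1

Euler's criterion: (159/61) ≡ 37^30 (mod 61).
37^2 ≡ 27 (mod 61)
37^4 ≡ 58 (mod 61)
37^8 ≡ 9 (mod 61)
37^16 ≡ 20 (mod 61)
37^30 = 37^(16+8+4+2) ≡ 60 (mod 61).
Result is 60 ≡ −1, so (159/61) = −1.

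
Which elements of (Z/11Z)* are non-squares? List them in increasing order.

Square k = 1,…,5 (k and 11−k give the same square):
1²=1, 2²=4, 3²=9, 4²≡5, 5²≡3 (mod 11).
The residues are {1, 3, 4, 5, 9}; the non-residues are the remaining 5 nonzero classes.

2, 6, 7, 8, 10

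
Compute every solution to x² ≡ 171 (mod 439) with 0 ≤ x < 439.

Since 439 ≡ 3 (mod 4), a square root of 171 is 171^((439+1)/4) = 171^110 mod 439.
Repeated squaring: 171^2≡267, 171^4≡171, 171^8≡267, 171^16≡171, 171^32≡267, 171^64≡171 (mod 439).
171^110 = 171^(64+32+8+4+2) ≡ 267 (mod 439).
Check: 267² = 71289 ≡ 171 (mod 439). The two roots are 172 and 267.

172, 267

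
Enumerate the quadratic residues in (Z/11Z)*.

1 3 4 5 9

Square k = 1,…,5 (k and 11−k give the same square):
1²=1, 2²=4, 3²=9, 4²≡5, 5²≡3 (mod 11).
So the quadratic residues mod 11 are {1, 3, 4, 5, 9}.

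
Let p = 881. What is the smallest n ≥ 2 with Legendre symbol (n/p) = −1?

3

(2/881) = +1, so 2 is a residue.
(3/881) = −1, so 3 is the smallest positive non-residue mod 881.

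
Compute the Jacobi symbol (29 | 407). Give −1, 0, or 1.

1

Reciprocity: 29 ≡ 1 and 407 ≡ 3 (mod 4), so (29/407) = +(407/29).
Reduce top mod 29: now compute (1/29).
Reached (1/29) = 1. Collecting the sign flips along the way, the symbol is +1.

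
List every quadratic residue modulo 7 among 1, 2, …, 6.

1 2 4

Square k = 1,…,3 (k and 7−k give the same square):
1²=1, 2²=4, 3²≡2 (mod 7).
So the quadratic residues mod 7 are {1, 2, 4}.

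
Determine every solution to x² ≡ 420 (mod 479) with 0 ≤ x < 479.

Since 479 ≡ 3 (mod 4), a square root of 420 is 420^((479+1)/4) = 420^120 mod 479.
Repeated squaring: 420^2≡128, 420^4≡98, 420^8≡24, 420^16≡97, 420^32≡308, 420^64≡22 (mod 479).
420^120 = 420^(64+32+16+8) ≡ 100 (mod 479).
Check: 100² = 10000 ≡ 420 (mod 479). The two roots are 100 and 379.

100, 379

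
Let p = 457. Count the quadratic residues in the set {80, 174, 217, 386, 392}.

(80/457) = -1 → non-residue.
(174/457) = +1 → QR.
(217/457) = -1 → non-residue.
(386/457) = -1 → non-residue.
(392/457) = +1 → QR.
Total quadratic residues among the 5: 2.

2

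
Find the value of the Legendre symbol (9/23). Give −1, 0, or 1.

Reciprocity: 9 ≡ 1 and 23 ≡ 3 (mod 4), so (9/23) = +(23/9).
Reduce top mod 9: now compute (5/9).
Reciprocity: 5 ≡ 1 and 9 ≡ 1 (mod 4), so (5/9) = +(9/5).
Reduce top mod 5: now compute (4/5).
Pull out 2^2: since 5 ≡ 5 (mod 8), (2/5) = -1, so (2/5)^2 = +1.
Reached (1/5) = 1. Collecting the sign flips along the way, the symbol is +1.

1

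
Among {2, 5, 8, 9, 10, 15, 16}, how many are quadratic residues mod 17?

(2/17) = +1 → QR.
(5/17) = -1 → non-residue.
(8/17) = +1 → QR.
(9/17) = +1 → QR.
(10/17) = -1 → non-residue.
(15/17) = +1 → QR.
(16/17) = +1 → QR.
Total quadratic residues among the 7: 5.

5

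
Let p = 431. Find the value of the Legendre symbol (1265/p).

1

First reduce: 1265 ≡ 403 (mod 431).
Reciprocity: 403 ≡ 3 and 431 ≡ 3 (mod 4), so (403/431) = −(431/403).
Reduce top mod 403: now compute (28/403).
Pull out 2^2: since 403 ≡ 3 (mod 8), (2/403) = -1, so (2/403)^2 = +1.
Reciprocity: 7 ≡ 3 and 403 ≡ 3 (mod 4), so (7/403) = −(403/7).
Reduce top mod 7: now compute (4/7).
Pull out 2^2: since 7 ≡ 7 (mod 8), (2/7) = +1, so (2/7)^2 = +1.
Reached (1/7) = 1. Collecting the sign flips along the way, the symbol is +1.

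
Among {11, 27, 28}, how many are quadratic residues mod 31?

(11/31) = -1 → non-residue.
(27/31) = -1 → non-residue.
(28/31) = +1 → QR.
Total quadratic residues among the 3: 1.

1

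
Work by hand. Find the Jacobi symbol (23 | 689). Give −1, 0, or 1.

-1

Reciprocity: 23 ≡ 3 and 689 ≡ 1 (mod 4), so (23/689) = +(689/23).
Reduce top mod 23: now compute (22/23).
Pull out 2: since 23 ≡ 7 (mod 8), (2/23) = +1.
Reciprocity: 11 ≡ 3 and 23 ≡ 3 (mod 4), so (11/23) = −(23/11).
Reduce top mod 11: now compute (1/11).
Reached (1/11) = 1. Collecting the sign flips along the way, the symbol is -1.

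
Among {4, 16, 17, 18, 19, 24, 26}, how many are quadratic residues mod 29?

(4/29) = +1 → QR.
(16/29) = +1 → QR.
(17/29) = -1 → non-residue.
(18/29) = -1 → non-residue.
(19/29) = -1 → non-residue.
(24/29) = +1 → QR.
(26/29) = -1 → non-residue.
Total quadratic residues among the 7: 3.

3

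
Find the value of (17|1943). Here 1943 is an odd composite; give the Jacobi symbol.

-1

Reciprocity: 17 ≡ 1 and 1943 ≡ 3 (mod 4), so (17/1943) = +(1943/17).
Reduce top mod 17: now compute (5/17).
Reciprocity: 5 ≡ 1 and 17 ≡ 1 (mod 4), so (5/17) = +(17/5).
Reduce top mod 5: now compute (2/5).
Pull out 2: since 5 ≡ 5 (mod 8), (2/5) = -1.
Reached (1/5) = 1. Collecting the sign flips along the way, the symbol is -1.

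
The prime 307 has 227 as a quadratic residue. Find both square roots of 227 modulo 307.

29, 278

Since 307 ≡ 3 (mod 4), a square root of 227 is 227^((307+1)/4) = 227^77 mod 307.
Repeated squaring: 227^2≡260, 227^4≡60, 227^8≡223, 227^16≡302, 227^32≡25, 227^64≡11 (mod 307).
227^77 = 227^(64+8+4+1) ≡ 278 (mod 307).
Check: 278² = 77284 ≡ 227 (mod 307). The two roots are 29 and 278.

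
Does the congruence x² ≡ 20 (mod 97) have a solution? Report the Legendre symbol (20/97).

Pull out 2^2: since 97 ≡ 1 (mod 8), (2/97) = +1, so (2/97)^2 = +1.
Reciprocity: 5 ≡ 1 and 97 ≡ 1 (mod 4), so (5/97) = +(97/5).
Reduce top mod 5: now compute (2/5).
Pull out 2: since 5 ≡ 5 (mod 8), (2/5) = -1.
Reached (1/5) = 1. Collecting the sign flips along the way, the symbol is -1.

-1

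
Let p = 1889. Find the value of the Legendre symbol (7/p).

Reciprocity: 7 ≡ 3 and 1889 ≡ 1 (mod 4), so (7/1889) = +(1889/7).
Reduce top mod 7: now compute (6/7).
Pull out 2: since 7 ≡ 7 (mod 8), (2/7) = +1.
Reciprocity: 3 ≡ 3 and 7 ≡ 3 (mod 4), so (3/7) = −(7/3).
Reduce top mod 3: now compute (1/3).
Reached (1/3) = 1. Collecting the sign flips along the way, the symbol is -1.

-1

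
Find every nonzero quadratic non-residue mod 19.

2,3,8,10,12,13,14,15,18

Square k = 1,…,9 (k and 19−k give the same square):
1²=1, 2²=4, 3²=9, 4²=16, 5²≡6, 6²≡17, 7²≡11, 8²≡7, 9²≡5 (mod 19).
The residues are {1, 4, 5, 6, 7, 9, 11, 16, 17}; the non-residues are the remaining 9 nonzero classes.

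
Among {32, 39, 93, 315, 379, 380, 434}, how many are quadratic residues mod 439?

(32/439) = +1 → QR.
(39/439) = -1 → non-residue.
(93/439) = +1 → QR.
(315/439) = +1 → QR.
(379/439) = +1 → QR.
(380/439) = +1 → QR.
(434/439) = -1 → non-residue.
Total quadratic residues among the 7: 5.

5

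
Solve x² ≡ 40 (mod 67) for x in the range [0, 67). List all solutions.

24, 43

Since 67 ≡ 3 (mod 4), a square root of 40 is 40^((67+1)/4) = 40^17 mod 67.
Repeated squaring: 40^2≡59, 40^4≡64, 40^8≡9, 40^16≡14 (mod 67).
40^17 = 40^(16+1) ≡ 24 (mod 67).
Check: 24² = 576 ≡ 40 (mod 67). The two roots are 24 and 43.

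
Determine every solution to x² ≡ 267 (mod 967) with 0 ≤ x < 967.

452, 515

Since 967 ≡ 3 (mod 4), a square root of 267 is 267^((967+1)/4) = 267^242 mod 967.
Repeated squaring: 267^2≡698, 267^4≡803, 267^8≡787, 267^16≡489, 267^32≡272, 267^64≡492, 267^128≡314 (mod 967).
267^242 = 267^(128+64+32+16+2) ≡ 452 (mod 967).
Check: 452² = 204304 ≡ 267 (mod 967). The two roots are 452 and 515.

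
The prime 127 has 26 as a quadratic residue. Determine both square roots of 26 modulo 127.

Since 127 ≡ 3 (mod 4), a square root of 26 is 26^((127+1)/4) = 26^32 mod 127.
Repeated squaring: 26^2≡41, 26^4≡30, 26^8≡11, 26^16≡121, 26^32≡36 (mod 127).
26^32 = 26^(32) ≡ 36 (mod 127).
Check: 36² = 1296 ≡ 26 (mod 127). The two roots are 36 and 91.

36, 91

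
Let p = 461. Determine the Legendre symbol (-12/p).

-1

First reduce: -12 ≡ 449 (mod 461).
Reciprocity: 449 ≡ 1 and 461 ≡ 1 (mod 4), so (449/461) = +(461/449).
Reduce top mod 449: now compute (12/449).
Pull out 2^2: since 449 ≡ 1 (mod 8), (2/449) = +1, so (2/449)^2 = +1.
Reciprocity: 3 ≡ 3 and 449 ≡ 1 (mod 4), so (3/449) = +(449/3).
Reduce top mod 3: now compute (2/3).
Pull out 2: since 3 ≡ 3 (mod 8), (2/3) = -1.
Reached (1/3) = 1. Collecting the sign flips along the way, the symbol is -1.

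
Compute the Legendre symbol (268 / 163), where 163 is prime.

-1

Euler's criterion: (268/163) ≡ 105^81 (mod 163).
105^2 ≡ 104 (mod 163)
105^4 ≡ 58 (mod 163)
105^8 ≡ 104 (mod 163)
105^16 ≡ 58 (mod 163)
105^32 ≡ 104 (mod 163)
105^64 ≡ 58 (mod 163)
105^81 = 105^(64+16+1) ≡ 162 (mod 163).
Result is 162 ≡ −1, so (268/163) = −1.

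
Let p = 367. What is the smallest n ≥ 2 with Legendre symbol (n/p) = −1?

3

(2/367) = +1, so 2 is a residue.
(3/367) = −1, so 3 is the smallest positive non-residue mod 367.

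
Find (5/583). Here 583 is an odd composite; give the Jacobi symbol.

-1

Reciprocity: 5 ≡ 1 and 583 ≡ 3 (mod 4), so (5/583) = +(583/5).
Reduce top mod 5: now compute (3/5).
Reciprocity: 3 ≡ 3 and 5 ≡ 1 (mod 4), so (3/5) = +(5/3).
Reduce top mod 3: now compute (2/3).
Pull out 2: since 3 ≡ 3 (mod 8), (2/3) = -1.
Reached (1/3) = 1. Collecting the sign flips along the way, the symbol is -1.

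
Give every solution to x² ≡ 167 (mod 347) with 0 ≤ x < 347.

Since 347 ≡ 3 (mod 4), a square root of 167 is 167^((347+1)/4) = 167^87 mod 347.
Repeated squaring: 167^2≡129, 167^4≡332, 167^8≡225, 167^16≡310, 167^32≡328, 167^64≡14 (mod 347).
167^87 = 167^(64+16+4+2+1) ≡ 127 (mod 347).
Check: 127² = 16129 ≡ 167 (mod 347). The two roots are 127 and 220.

127, 220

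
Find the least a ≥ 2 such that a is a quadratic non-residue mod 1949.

2

(2/1949) = −1, so 2 is the smallest positive non-residue mod 1949.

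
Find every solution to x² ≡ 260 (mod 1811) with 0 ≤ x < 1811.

Since 1811 ≡ 3 (mod 4), a square root of 260 is 260^((1811+1)/4) = 260^453 mod 1811.
Repeated squaring: 260^2≡593, 260^4≡315, 260^8≡1431, 260^16≡1331, 260^32≡403, 260^64≡1230, 260^128≡715, 260^256≡523 (mod 1811).
260^453 = 260^(256+128+64+4+1) ≡ 1215 (mod 1811).
Check: 1215² = 1476225 ≡ 260 (mod 1811). The two roots are 596 and 1215.

596, 1215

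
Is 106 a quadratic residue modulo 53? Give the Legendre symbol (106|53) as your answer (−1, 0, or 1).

0

First reduce: 106 ≡ 0 (mod 53).
Top reduces to 0: gcd > 1, so the symbol is 0.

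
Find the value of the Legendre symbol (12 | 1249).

Pull out 2^2: since 1249 ≡ 1 (mod 8), (2/1249) = +1, so (2/1249)^2 = +1.
Reciprocity: 3 ≡ 3 and 1249 ≡ 1 (mod 4), so (3/1249) = +(1249/3).
Reduce top mod 3: now compute (1/3).
Reached (1/3) = 1. Collecting the sign flips along the way, the symbol is +1.

1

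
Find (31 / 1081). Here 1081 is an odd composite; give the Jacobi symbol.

Reciprocity: 31 ≡ 3 and 1081 ≡ 1 (mod 4), so (31/1081) = +(1081/31).
Reduce top mod 31: now compute (27/31).
Reciprocity: 27 ≡ 3 and 31 ≡ 3 (mod 4), so (27/31) = −(31/27).
Reduce top mod 27: now compute (4/27).
Pull out 2^2: since 27 ≡ 3 (mod 8), (2/27) = -1, so (2/27)^2 = +1.
Reached (1/27) = 1. Collecting the sign flips along the way, the symbol is -1.

-1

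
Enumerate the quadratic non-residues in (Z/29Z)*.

2, 3, 8, 10, 11, 12, 14, 15, 17, 18, 19, 21, 26, 27

Square k = 1,…,14 (k and 29−k give the same square):
1²=1, 2²=4, 3²=9, 4²=16, 5²=25, 6²≡7, 7²≡20, 8²≡6, 9²≡23, 10²≡13, 11²≡5, 12²≡28, 13²≡24, 14²≡22 (mod 29).
The residues are {1, 4, 5, 6, 7, 9, 13, 16, 20, 22, 23, 24, 25, 28}; the non-residues are the remaining 14 nonzero classes.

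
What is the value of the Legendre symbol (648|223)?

First reduce: 648 ≡ 202 (mod 223).
Pull out 2: since 223 ≡ 7 (mod 8), (2/223) = +1.
Reciprocity: 101 ≡ 1 and 223 ≡ 3 (mod 4), so (101/223) = +(223/101).
Reduce top mod 101: now compute (21/101).
Reciprocity: 21 ≡ 1 and 101 ≡ 1 (mod 4), so (21/101) = +(101/21).
Reduce top mod 21: now compute (17/21).
Reciprocity: 17 ≡ 1 and 21 ≡ 1 (mod 4), so (17/21) = +(21/17).
Reduce top mod 17: now compute (4/17).
Pull out 2^2: since 17 ≡ 1 (mod 8), (2/17) = +1, so (2/17)^2 = +1.
Reached (1/17) = 1. Collecting the sign flips along the way, the symbol is +1.

1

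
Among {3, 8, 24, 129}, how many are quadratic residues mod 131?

(3/131) = +1 → QR.
(8/131) = -1 → non-residue.
(24/131) = -1 → non-residue.
(129/131) = +1 → QR.
Total quadratic residues among the 4: 2.

2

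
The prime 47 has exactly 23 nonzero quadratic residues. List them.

1 2 3 4 6 7 8 9 12 14 16 17 18 21 24 25 27 28 32 34 36 37 42

Square k = 1,…,23 (k and 47−k give the same square):
1²=1, 2²=4, 3²=9, 4²=16, 5²=25, 6²=36, 7²≡2, 8²≡17, 9²≡34, 10²≡6, 11²≡27, 12²≡3, 13²≡28, 14²≡8, 15²≡37, 16²≡21, 17²≡7, 18²≡42, 19²≡32, 20²≡24, 21²≡18, 22²≡14, 23²≡12 (mod 47).
So the quadratic residues mod 47 are {1, 2, 3, 4, 6, 7, 8, 9, 12, 14, 16, 17, 18, 21, 24, 25, 27, 28, 32, 34, 36, 37, 42}.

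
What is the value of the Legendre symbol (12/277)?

Euler's criterion: (12/277) ≡ 12^138 (mod 277).
12^2 ≡ 144 (mod 277)
12^4 ≡ 238 (mod 277)
12^8 ≡ 136 (mod 277)
12^16 ≡ 214 (mod 277)
12^32 ≡ 91 (mod 277)
12^64 ≡ 248 (mod 277)
12^128 ≡ 10 (mod 277)
12^138 = 12^(128+8+2) ≡ 1 (mod 277).
Result is 1, so (12/277) = 1.

1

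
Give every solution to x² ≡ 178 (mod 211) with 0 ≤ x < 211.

Since 211 ≡ 3 (mod 4), a square root of 178 is 178^((211+1)/4) = 178^53 mod 211.
Repeated squaring: 178^2≡34, 178^4≡101, 178^8≡73, 178^16≡54, 178^32≡173 (mod 211).
178^53 = 178^(32+16+4+1) ≡ 173 (mod 211).
Check: 173² = 29929 ≡ 178 (mod 211). The two roots are 38 and 173.

38, 173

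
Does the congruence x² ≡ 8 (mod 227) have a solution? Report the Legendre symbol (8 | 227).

-1

Euler's criterion: (8/227) ≡ 8^113 (mod 227).
8^2 ≡ 64 (mod 227)
8^4 ≡ 10 (mod 227)
8^8 ≡ 100 (mod 227)
8^16 ≡ 12 (mod 227)
8^32 ≡ 144 (mod 227)
8^64 ≡ 79 (mod 227)
8^113 = 8^(64+32+16+1) ≡ 226 (mod 227).
Result is 226 ≡ −1, so (8/227) = −1.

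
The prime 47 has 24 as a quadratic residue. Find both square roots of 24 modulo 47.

Since 47 ≡ 3 (mod 4), a square root of 24 is 24^((47+1)/4) = 24^12 mod 47.
Repeated squaring: 24^2≡12, 24^4≡3, 24^8≡9 (mod 47).
24^12 = 24^(8+4) ≡ 27 (mod 47).
Check: 27² = 729 ≡ 24 (mod 47). The two roots are 20 and 27.

20, 27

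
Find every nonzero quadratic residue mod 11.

1 3 4 5 9

Square k = 1,…,5 (k and 11−k give the same square):
1²=1, 2²=4, 3²=9, 4²≡5, 5²≡3 (mod 11).
So the quadratic residues mod 11 are {1, 3, 4, 5, 9}.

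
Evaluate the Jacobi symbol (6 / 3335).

Pull out 2: since 3335 ≡ 7 (mod 8), (2/3335) = +1.
Reciprocity: 3 ≡ 3 and 3335 ≡ 3 (mod 4), so (3/3335) = −(3335/3).
Reduce top mod 3: now compute (2/3).
Pull out 2: since 3 ≡ 3 (mod 8), (2/3) = -1.
Reached (1/3) = 1. Collecting the sign flips along the way, the symbol is +1.

1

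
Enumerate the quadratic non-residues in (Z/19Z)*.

2, 3, 8, 10, 12, 13, 14, 15, 18

Square k = 1,…,9 (k and 19−k give the same square):
1²=1, 2²=4, 3²=9, 4²=16, 5²≡6, 6²≡17, 7²≡11, 8²≡7, 9²≡5 (mod 19).
The residues are {1, 4, 5, 6, 7, 9, 11, 16, 17}; the non-residues are the remaining 9 nonzero classes.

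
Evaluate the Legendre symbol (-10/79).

-1

Euler's criterion: (-10/79) ≡ 69^39 (mod 79).
69^2 ≡ 21 (mod 79)
69^4 ≡ 46 (mod 79)
69^8 ≡ 62 (mod 79)
69^16 ≡ 52 (mod 79)
69^32 ≡ 18 (mod 79)
69^39 = 69^(32+4+2+1) ≡ 78 (mod 79).
Result is 78 ≡ −1, so (-10/79) = −1.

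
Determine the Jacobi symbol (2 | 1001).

1

Pull out 2: since 1001 ≡ 1 (mod 8), (2/1001) = +1.
Reached (1/1001) = 1. Collecting the sign flips along the way, the symbol is +1.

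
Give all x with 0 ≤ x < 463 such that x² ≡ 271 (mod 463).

Since 463 ≡ 3 (mod 4), a square root of 271 is 271^((463+1)/4) = 271^116 mod 463.
Repeated squaring: 271^2≡287, 271^4≡418, 271^8≡173, 271^16≡297, 271^32≡239, 271^64≡172 (mod 463).
271^116 = 271^(64+32+16+4) ≡ 344 (mod 463).
Check: 344² = 118336 ≡ 271 (mod 463). The two roots are 119 and 344.

119, 344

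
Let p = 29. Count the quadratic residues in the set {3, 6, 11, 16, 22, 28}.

(3/29) = -1 → non-residue.
(6/29) = +1 → QR.
(11/29) = -1 → non-residue.
(16/29) = +1 → QR.
(22/29) = +1 → QR.
(28/29) = +1 → QR.
Total quadratic residues among the 6: 4.

4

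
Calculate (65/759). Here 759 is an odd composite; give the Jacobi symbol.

-1

Reciprocity: 65 ≡ 1 and 759 ≡ 3 (mod 4), so (65/759) = +(759/65).
Reduce top mod 65: now compute (44/65).
Pull out 2^2: since 65 ≡ 1 (mod 8), (2/65) = +1, so (2/65)^2 = +1.
Reciprocity: 11 ≡ 3 and 65 ≡ 1 (mod 4), so (11/65) = +(65/11).
Reduce top mod 11: now compute (10/11).
Pull out 2: since 11 ≡ 3 (mod 8), (2/11) = -1.
Reciprocity: 5 ≡ 1 and 11 ≡ 3 (mod 4), so (5/11) = +(11/5).
Reduce top mod 5: now compute (1/5).
Reached (1/5) = 1. Collecting the sign flips along the way, the symbol is -1.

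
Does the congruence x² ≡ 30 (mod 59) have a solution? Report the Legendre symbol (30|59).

-1

Pull out 2: since 59 ≡ 3 (mod 8), (2/59) = -1.
Reciprocity: 15 ≡ 3 and 59 ≡ 3 (mod 4), so (15/59) = −(59/15).
Reduce top mod 15: now compute (14/15).
Pull out 2: since 15 ≡ 7 (mod 8), (2/15) = +1.
Reciprocity: 7 ≡ 3 and 15 ≡ 3 (mod 4), so (7/15) = −(15/7).
Reduce top mod 7: now compute (1/7).
Reached (1/7) = 1. Collecting the sign flips along the way, the symbol is -1.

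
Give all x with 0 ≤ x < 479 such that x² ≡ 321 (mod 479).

92, 387

Since 479 ≡ 3 (mod 4), a square root of 321 is 321^((479+1)/4) = 321^120 mod 479.
Repeated squaring: 321^2≡56, 321^4≡262, 321^8≡147, 321^16≡54, 321^32≡42, 321^64≡327 (mod 479).
321^120 = 321^(64+32+16+8) ≡ 92 (mod 479).
Check: 92² = 8464 ≡ 321 (mod 479). The two roots are 92 and 387.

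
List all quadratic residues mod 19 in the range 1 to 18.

1, 4, 5, 6, 7, 9, 11, 16, 17

Square k = 1,…,9 (k and 19−k give the same square):
1²=1, 2²=4, 3²=9, 4²=16, 5²≡6, 6²≡17, 7²≡11, 8²≡7, 9²≡5 (mod 19).
So the quadratic residues mod 19 are {1, 4, 5, 6, 7, 9, 11, 16, 17}.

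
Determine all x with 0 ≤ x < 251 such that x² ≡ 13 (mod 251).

Since 251 ≡ 3 (mod 4), a square root of 13 is 13^((251+1)/4) = 13^63 mod 251.
Repeated squaring: 13^2≡169, 13^4≡198, 13^8≡48, 13^16≡45, 13^32≡17 (mod 251).
13^63 = 13^(32+16+8+4+2+1) ≡ 196 (mod 251).
Check: 196² = 38416 ≡ 13 (mod 251). The two roots are 55 and 196.

55, 196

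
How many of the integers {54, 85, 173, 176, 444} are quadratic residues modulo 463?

(54/463) = -1 → non-residue.
(85/463) = -1 → non-residue.
(173/463) = +1 → QR.
(176/463) = -1 → non-residue.
(444/463) = +1 → QR.
Total quadratic residues among the 5: 2.

2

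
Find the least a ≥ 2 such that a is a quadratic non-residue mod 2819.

2

(2/2819) = −1, so 2 is the smallest positive non-residue mod 2819.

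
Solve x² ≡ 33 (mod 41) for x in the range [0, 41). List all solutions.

19, 22

41 ≡ 1 (mod 4), so we find a root by search.
Trying successive values, 19² = 361 ≡ 33 (mod 41). The other root is 41 − 19 = 22.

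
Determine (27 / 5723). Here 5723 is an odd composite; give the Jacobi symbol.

Reciprocity: 27 ≡ 3 and 5723 ≡ 3 (mod 4), so (27/5723) = −(5723/27).
Reduce top mod 27: now compute (26/27).
Pull out 2: since 27 ≡ 3 (mod 8), (2/27) = -1.
Reciprocity: 13 ≡ 1 and 27 ≡ 3 (mod 4), so (13/27) = +(27/13).
Reduce top mod 13: now compute (1/13).
Reached (1/13) = 1. Collecting the sign flips along the way, the symbol is +1.

1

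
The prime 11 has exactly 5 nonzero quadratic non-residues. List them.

Square k = 1,…,5 (k and 11−k give the same square):
1²=1, 2²=4, 3²=9, 4²≡5, 5²≡3 (mod 11).
The residues are {1, 3, 4, 5, 9}; the non-residues are the remaining 5 nonzero classes.

2, 6, 7, 8, 10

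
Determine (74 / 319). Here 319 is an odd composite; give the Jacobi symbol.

-1

Pull out 2: since 319 ≡ 7 (mod 8), (2/319) = +1.
Reciprocity: 37 ≡ 1 and 319 ≡ 3 (mod 4), so (37/319) = +(319/37).
Reduce top mod 37: now compute (23/37).
Reciprocity: 23 ≡ 3 and 37 ≡ 1 (mod 4), so (23/37) = +(37/23).
Reduce top mod 23: now compute (14/23).
Pull out 2: since 23 ≡ 7 (mod 8), (2/23) = +1.
Reciprocity: 7 ≡ 3 and 23 ≡ 3 (mod 4), so (7/23) = −(23/7).
Reduce top mod 7: now compute (2/7).
Pull out 2: since 7 ≡ 7 (mod 8), (2/7) = +1.
Reached (1/7) = 1. Collecting the sign flips along the way, the symbol is -1.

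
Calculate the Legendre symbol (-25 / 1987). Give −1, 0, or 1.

First reduce: -25 ≡ 1962 (mod 1987).
Pull out 2: since 1987 ≡ 3 (mod 8), (2/1987) = -1.
Reciprocity: 981 ≡ 1 and 1987 ≡ 3 (mod 4), so (981/1987) = +(1987/981).
Reduce top mod 981: now compute (25/981).
Reciprocity: 25 ≡ 1 and 981 ≡ 1 (mod 4), so (25/981) = +(981/25).
Reduce top mod 25: now compute (6/25).
Pull out 2: since 25 ≡ 1 (mod 8), (2/25) = +1.
Reciprocity: 3 ≡ 3 and 25 ≡ 1 (mod 4), so (3/25) = +(25/3).
Reduce top mod 3: now compute (1/3).
Reached (1/3) = 1. Collecting the sign flips along the way, the symbol is -1.

-1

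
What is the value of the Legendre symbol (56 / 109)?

Euler's criterion: (56/109) ≡ 56^54 (mod 109).
56^2 ≡ 84 (mod 109)
56^4 ≡ 80 (mod 109)
56^8 ≡ 78 (mod 109)
56^16 ≡ 89 (mod 109)
56^32 ≡ 73 (mod 109)
56^54 = 56^(32+16+4+2) ≡ 108 (mod 109).
Result is 108 ≡ −1, so (56/109) = −1.

-1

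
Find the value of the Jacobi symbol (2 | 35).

-1

Pull out 2: since 35 ≡ 3 (mod 8), (2/35) = -1.
Reached (1/35) = 1. Collecting the sign flips along the way, the symbol is -1.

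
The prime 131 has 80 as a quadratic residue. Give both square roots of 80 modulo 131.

Since 131 ≡ 3 (mod 4), a square root of 80 is 80^((131+1)/4) = 80^33 mod 131.
Repeated squaring: 80^2≡112, 80^4≡99, 80^8≡107, 80^16≡52, 80^32≡84 (mod 131).
80^33 = 80^(32+1) ≡ 39 (mod 131).
Check: 39² = 1521 ≡ 80 (mod 131). The two roots are 39 and 92.

39, 92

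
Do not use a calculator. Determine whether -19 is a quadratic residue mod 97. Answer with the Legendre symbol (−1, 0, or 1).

First reduce: -19 ≡ 78 (mod 97).
Pull out 2: since 97 ≡ 1 (mod 8), (2/97) = +1.
Reciprocity: 39 ≡ 3 and 97 ≡ 1 (mod 4), so (39/97) = +(97/39).
Reduce top mod 39: now compute (19/39).
Reciprocity: 19 ≡ 3 and 39 ≡ 3 (mod 4), so (19/39) = −(39/19).
Reduce top mod 19: now compute (1/19).
Reached (1/19) = 1. Collecting the sign flips along the way, the symbol is -1.

-1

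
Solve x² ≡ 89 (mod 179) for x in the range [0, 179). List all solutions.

Since 179 ≡ 3 (mod 4), a square root of 89 is 89^((179+1)/4) = 89^45 mod 179.
Repeated squaring: 89^2≡45, 89^4≡56, 89^8≡93, 89^16≡57, 89^32≡27 (mod 179).
89^45 = 89^(32+8+4+1) ≡ 39 (mod 179).
Check: 39² = 1521 ≡ 89 (mod 179). The two roots are 39 and 140.

39, 140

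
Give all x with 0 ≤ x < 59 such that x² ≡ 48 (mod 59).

15, 44

Since 59 ≡ 3 (mod 4), a square root of 48 is 48^((59+1)/4) = 48^15 mod 59.
Repeated squaring: 48^2≡3, 48^4≡9, 48^8≡22 (mod 59).
48^15 = 48^(8+4+2+1) ≡ 15 (mod 59).
Check: 15² = 225 ≡ 48 (mod 59). The two roots are 15 and 44.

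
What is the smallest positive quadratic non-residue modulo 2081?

(2/2081) = +1, so 2 is a residue.
(3/2081) = −1, so 3 is the smallest positive non-residue mod 2081.

3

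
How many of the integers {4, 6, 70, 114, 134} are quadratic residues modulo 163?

3

(4/163) = +1 → QR.
(6/163) = +1 → QR.
(70/163) = -1 → non-residue.
(114/163) = -1 → non-residue.
(134/163) = +1 → QR.
Total quadratic residues among the 5: 3.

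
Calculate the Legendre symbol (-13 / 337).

1

First reduce: -13 ≡ 324 (mod 337).
Pull out 2^2: since 337 ≡ 1 (mod 8), (2/337) = +1, so (2/337)^2 = +1.
Reciprocity: 81 ≡ 1 and 337 ≡ 1 (mod 4), so (81/337) = +(337/81).
Reduce top mod 81: now compute (13/81).
Reciprocity: 13 ≡ 1 and 81 ≡ 1 (mod 4), so (13/81) = +(81/13).
Reduce top mod 13: now compute (3/13).
Reciprocity: 3 ≡ 3 and 13 ≡ 1 (mod 4), so (3/13) = +(13/3).
Reduce top mod 3: now compute (1/3).
Reached (1/3) = 1. Collecting the sign flips along the way, the symbol is +1.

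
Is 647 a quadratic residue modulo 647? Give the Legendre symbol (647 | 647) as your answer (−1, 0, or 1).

First reduce: 647 ≡ 0 (mod 647).
Top reduces to 0: gcd > 1, so the symbol is 0.

0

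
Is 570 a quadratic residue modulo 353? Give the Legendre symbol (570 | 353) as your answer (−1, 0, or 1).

1

Euler's criterion: (570/353) ≡ 217^176 (mod 353).
217^2 ≡ 140 (mod 353)
217^4 ≡ 185 (mod 353)
217^8 ≡ 337 (mod 353)
217^16 ≡ 256 (mod 353)
217^32 ≡ 231 (mod 353)
217^64 ≡ 58 (mod 353)
217^128 ≡ 187 (mod 353)
217^176 = 217^(128+32+16) ≡ 1 (mod 353).
Result is 1, so (570/353) = 1.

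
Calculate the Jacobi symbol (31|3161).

Reciprocity: 31 ≡ 3 and 3161 ≡ 1 (mod 4), so (31/3161) = +(3161/31).
Reduce top mod 31: now compute (30/31).
Pull out 2: since 31 ≡ 7 (mod 8), (2/31) = +1.
Reciprocity: 15 ≡ 3 and 31 ≡ 3 (mod 4), so (15/31) = −(31/15).
Reduce top mod 15: now compute (1/15).
Reached (1/15) = 1. Collecting the sign flips along the way, the symbol is -1.

-1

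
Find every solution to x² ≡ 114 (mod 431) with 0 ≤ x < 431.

Since 431 ≡ 3 (mod 4), a square root of 114 is 114^((431+1)/4) = 114^108 mod 431.
Repeated squaring: 114^2≡66, 114^4≡46, 114^8≡392, 114^16≡228, 114^32≡264, 114^64≡305 (mod 431).
114^108 = 114^(64+32+8+4) ≡ 218 (mod 431).
Check: 218² = 47524 ≡ 114 (mod 431). The two roots are 213 and 218.

213, 218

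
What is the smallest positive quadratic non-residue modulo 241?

7

(2/241) = +1, so 2 is a residue.
(3/241) = +1, so 3 is a residue.
(4/241) = +1, so 4 is a residue.
(5/241) = +1, so 5 is a residue.
(6/241) = +1, so 6 is a residue.
(7/241) = −1, so 7 is the smallest positive non-residue mod 241.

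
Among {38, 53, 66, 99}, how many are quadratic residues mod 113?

(38/113) = -1 → non-residue.
(53/113) = +1 → QR.
(66/113) = -1 → non-residue.
(99/113) = +1 → QR.
Total quadratic residues among the 4: 2.

2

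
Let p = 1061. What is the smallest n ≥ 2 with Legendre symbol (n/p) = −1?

2

(2/1061) = −1, so 2 is the smallest positive non-residue mod 1061.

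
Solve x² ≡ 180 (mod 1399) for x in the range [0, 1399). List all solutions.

76, 1323

Since 1399 ≡ 3 (mod 4), a square root of 180 is 180^((1399+1)/4) = 180^350 mod 1399.
Repeated squaring: 180^2≡223, 180^4≡764, 180^8≡313, 180^16≡39, 180^32≡122, 180^64≡894, 180^128≡407, 180^256≡567 (mod 1399).
180^350 = 180^(256+64+16+8+4+2) ≡ 76 (mod 1399).
Check: 76² = 5776 ≡ 180 (mod 1399). The two roots are 76 and 1323.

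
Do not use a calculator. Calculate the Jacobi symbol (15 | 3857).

Reciprocity: 15 ≡ 3 and 3857 ≡ 1 (mod 4), so (15/3857) = +(3857/15).
Reduce top mod 15: now compute (2/15).
Pull out 2: since 15 ≡ 7 (mod 8), (2/15) = +1.
Reached (1/15) = 1. Collecting the sign flips along the way, the symbol is +1.

1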